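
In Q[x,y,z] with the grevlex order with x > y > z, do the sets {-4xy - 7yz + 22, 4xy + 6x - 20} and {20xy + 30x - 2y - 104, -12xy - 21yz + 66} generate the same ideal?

No, the ideals differ.

Equality of ideals is decidable: compute both reduced Gröbner bases (unique for the ordering) and check whether they agree.
Buchberger on the first generating set:
f_1 = -4xy - 7yz + 22, LT = xy.
f_2 = 4xy + 6x - 20, LT = xy.

S(f_1,f_2): lcm = xy. S = 7/4yz - 3/2x - 1/2.
  leading term yz: no divisor's leading term divides it; move 7/4yz to the remainder.
  leading term x: no divisor's leading term divides it; move -3/2x to the remainder.
  leading term 1: no divisor's leading term divides it; move -1/2 to the remainder.
  remainder 7/4yz - 3/2x - 1/2 ≠ 0; add g_3 = 7/4yz - 3/2x - 1/2 to the basis.

S(f_1,g_3): lcm = xyz. S = 7/4yz^2 + 6/7x^2 + 2/7x - 11/2z.
  leading term yz^2: subtract (z)·g_3 from 7/4yz^2 + 6/7x^2 + 2/7x - 11/2z → 6/7x^2 + 3/2xz + 2/7x - 5z
  leading term x^2: no divisor's leading term divides it; move 6/7x^2 to the remainder.
  leading term xz: no divisor's leading term divides it; move 3/2xz to the remainder.
  leading term x: no divisor's leading term divides it; move 2/7x to the remainder.
  leading term z: no divisor's leading term divides it; move -5z to the remainder.
  remainder 6/7x^2 + 3/2xz + 2/7x - 5z ≠ 0; add g_4 = 6/7x^2 + 3/2xz + 2/7x - 5z to the basis.

The other S-polynomials (S(f_2,g_3), S(f_1,g_4), S(f_2,g_4), S(g_3,g_4)) all reduce to 0 modulo the current basis, so we have a Gröbner basis.
Inter-reduce: drop elements whose leading term is divisible by another's, tail-reduce, and make monic.
Reduced Gröbner basis: {x^2 + 7/4xz + 1/3x - 35/6z, xy + 3/2x - 5, yz - 6/7x - 2/7}.

Buchberger on the second generating set:
h_1 = 20xy + 30x - 2y - 104, LT = xy.
h_2 = -12xy - 21yz + 66, LT = xy.

S(h_1,h_2): lcm = xy. S = -7/4yz + 3/2x - 1/10y + 3/10.
  leading term yz: no divisor's leading term divides it; move -7/4yz to the remainder.
  leading term x: no divisor's leading term divides it; move 3/2x to the remainder.
  leading term y: no divisor's leading term divides it; move -1/10y to the remainder.
  leading term 1: no divisor's leading term divides it; move 3/10 to the remainder.
  remainder -7/4yz + 3/2x - 1/10y + 3/10 ≠ 0; add k_3 = -7/4yz + 3/2x - 1/10y + 3/10 to the basis.

S(h_1,k_3): lcm = xyz. S = 6/7x^2 - 2/35xy + 3/2xz - 1/10yz + 6/35x - 26/5z.
  leading term x^2: no divisor's leading term divides it; move 6/7x^2 to the remainder.
  leading term xy: subtract (-1/350)·h_1 from -2/35xy + 3/2xz - 1/10yz + 6/35x - 26/5z → 3/2xz - 1/10yz + 9/35x - 1/175y - 26/5z - 52/175
  leading term xz: no divisor's leading term divides it; move 3/2xz to the remainder.
  leading term yz: subtract (2/35)·k_3 from -1/10yz + 9/35x - 1/175y - 26/5z - 52/175 → 6/35x - 26/5z - 11/35
  leading term x: no divisor's leading term divides it; move 6/35x to the remainder.
  leading term z: no divisor's leading term divides it; move -26/5z to the remainder.
  leading term 1: no divisor's leading term divides it; move -11/35 to the remainder.
  remainder 6/7x^2 + 3/2xz + 6/35x - 26/5z - 11/35 ≠ 0; add k_4 = 6/7x^2 + 3/2xz + 6/35x - 26/5z - 11/35 to the basis.

The other S-polynomials (S(h_2,k_3), S(h_1,k_4), S(h_2,k_4), S(k_3,k_4)) all reduce to 0 modulo the current basis, so we have a Gröbner basis.
Inter-reduce: drop elements whose leading term is divisible by another's, tail-reduce, and make monic.
Reduced Gröbner basis: {x^2 + 7/4xz + 1/5x - 91/15z - 11/30, xy + 3/2x - 1/10y - 26/5, yz - 6/7x + 2/35y - 6/35}.

Since the reduced bases disagree, the two ideals are not the same.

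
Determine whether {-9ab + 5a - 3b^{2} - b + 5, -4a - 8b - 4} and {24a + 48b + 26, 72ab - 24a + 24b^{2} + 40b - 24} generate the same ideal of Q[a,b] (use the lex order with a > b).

Two ideals are equal iff their reduced Gröbner bases coincide (the reduced basis is unique for a fixed ordering).
Buchberger on the first generating set:
f_1 = -9ab + 5a - 3b^{2} - b + 5, LT = ab.
f_2 = -4a - 8b - 4, LT = a.

S(f_1,f_2): lcm = ab. S = -\tfrac{5}{9}a - \tfrac{5}{3}b^{2} - \tfrac{8}{9}b - \tfrac{5}{9}.
  leading term a: subtract (\tfrac{5}{36})·f_2 from -\tfrac{5}{9}a - \tfrac{5}{3}b^{2} - \tfrac{8}{9}b - \tfrac{5}{9} → -\tfrac{5}{3}b^{2} + \tfrac{2}{9}b
  leading term b^{2}: no divisor's leading term divides it; move -\tfrac{5}{3}b^{2} to the remainder.
  leading term b: no divisor's leading term divides it; move \tfrac{2}{9}b to the remainder.
  remainder -\tfrac{5}{3}b^{2} + \tfrac{2}{9}b ≠ 0; add g_3 = -\tfrac{5}{3}b^{2} + \tfrac{2}{9}b to the basis.

The other S-polynomials (S(f_1,g_3), S(f_2,g_3)) all reduce to 0 modulo the current basis, so we have a Gröbner basis.
Inter-reduce: drop elements whose leading term is divisible by another's, tail-reduce, and make monic.
Reduced Gröbner basis: {a + 2b + 1, b^{2} - \tfrac{2}{15}b}.

Buchberger on the second generating set:
h_1 = 24a + 48b + 26, LT = a.
h_2 = 72ab - 24a + 24b^{2} + 40b - 24, LT = ab.

S(h_1,h_2): lcm = ab. S = \tfrac{1}{3}a + \tfrac{5}{3}b^{2} + \tfrac{19}{36}b + \tfrac{1}{3}.
  leading term a: subtract (\tfrac{1}{72})·h_1 from \tfrac{1}{3}a + \tfrac{5}{3}b^{2} + \tfrac{19}{36}b + \tfrac{1}{3} → \tfrac{5}{3}b^{2} - \tfrac{5}{36}b - \tfrac{1}{36}
  leading term b^{2}: no divisor's leading term divides it; move \tfrac{5}{3}b^{2} to the remainder.
  leading term b: no divisor's leading term divides it; move -\tfrac{5}{36}b to the remainder.
  leading term 1: no divisor's leading term divides it; move -\tfrac{1}{36} to the remainder.
  remainder \tfrac{5}{3}b^{2} - \tfrac{5}{36}b - \tfrac{1}{36} ≠ 0; add k_3 = \tfrac{5}{3}b^{2} - \tfrac{5}{36}b - \tfrac{1}{36} to the basis.

The other S-polynomials (S(h_1,k_3), S(h_2,k_3)) all reduce to 0 modulo the current basis, so we have a Gröbner basis.
Inter-reduce: drop elements whose leading term is divisible by another's, tail-reduce, and make monic.
Reduced Gröbner basis: {a + 2b + \tfrac{13}{12}, b^{2} - \tfrac{1}{12}b - \tfrac{1}{60}}.

Since the reduced bases disagree, the two ideals are not the same.

No, the ideals differ.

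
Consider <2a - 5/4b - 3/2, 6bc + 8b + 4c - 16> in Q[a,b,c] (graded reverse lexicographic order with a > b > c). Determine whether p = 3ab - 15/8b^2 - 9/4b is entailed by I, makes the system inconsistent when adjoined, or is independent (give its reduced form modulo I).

First compute the reduced Gröbner basis of I by Buchberger's algorithm.
f_1 = 2a - 5/4b - 3/2, LT = a.
f_2 = 6bc + 8b + 4c - 16, LT = bc.

The S-polynomials (S(f_1,f_2)) all reduce to 0 modulo the current basis, so we have a Gröbner basis.
Inter-reduce: drop elements whose leading term is divisible by another's, tail-reduce, and make monic.
Reduced Gröbner basis: {bc + 4/3b + 2/3c - 8/3, a - 5/8b - 3/4}.
Label its elements g_1 = bc + 4/3b + 2/3c - 8/3, g_2 = a - 5/8b - 3/4.

Reduce p = 3ab - 15/8b^2 - 9/4b modulo G:
  leading term ab: subtract (3b)·g_2 from 3ab - 15/8b^2 - 9/4b → 0
  normal form = 0.
Since the normal form is 0, p ∈ I.

3ab - 15/8b^2 - 9/4b lies in I (it reduces to 0).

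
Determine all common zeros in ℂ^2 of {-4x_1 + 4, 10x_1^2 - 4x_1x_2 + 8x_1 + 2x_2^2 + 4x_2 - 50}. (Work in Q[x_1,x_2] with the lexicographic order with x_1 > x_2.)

Compute a lex Gröbner basis by Buchberger's algorithm.
f_1 = -4x_1 + 4, LT = x_1.
f_2 = 10x_1^2 - 4x_1x_2 + 8x_1 + 2x_2^2 + 4x_2 - 50, LT = x_1^2.

S(f_1,f_2): lcm = x_1^2. S = 2/5x_1x_2 - 9/5x_1 - 1/5x_2^2 - 2/5x_2 + 5.
  reduce S modulo (f_1, f_2):
  remainder -1/5x_2^2 + 16/5 ≠ 0; add h_3 = -1/5x_2^2 + 16/5 to the basis.

The other S-polynomials (S(f_1,h_3), S(f_2,h_3)) all reduce to 0 modulo the current basis, so we have a Gröbner basis.
Inter-reduce: drop elements whose leading term is divisible by another's, tail-reduce, and make monic.
Reduced Gröbner basis: {x_1 - 1, x_2^2 - 16}.

From the last basis element, x_2^2 - 16 = 0, so x_2 takes values in {-4, 4}. Each choice, substituted upward through the basis, yields the corresponding point(s) of the solution set.
  x_2 = -4: the earlier basis element becomes x_1 - 1 = 0, giving x_1 = 1 — point (1, -4).
  x_2 = 4: the earlier basis element becomes x_1 - 1 = 0, giving x_1 = 1 — point (1, 4).

{(1, -4), (1, 4)}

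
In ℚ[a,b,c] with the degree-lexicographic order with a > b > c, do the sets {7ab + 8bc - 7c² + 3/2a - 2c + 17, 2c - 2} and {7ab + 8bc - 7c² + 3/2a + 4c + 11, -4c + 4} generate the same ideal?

Two ideals are equal iff their reduced Gröbner bases coincide (the reduced basis is unique for a fixed ordering).
Buchberger on the first generating set:
f_1 = 7ab + 8bc - 7c² + 3/2a - 2c + 17, LT = ab.
f_2 = 2c - 2, LT = c.

The S-polynomials (S(f_1,f_2)) all reduce to 0 modulo the current basis, so we have a Gröbner basis.
Inter-reduce: drop elements whose leading term is divisible by another's, tail-reduce, and make monic.
Reduced Gröbner basis: {ab + 3/14a + 8/7b + 8/7, c - 1}.

Buchberger on the second generating set:
h_1 = 7ab + 8bc - 7c² + 3/2a + 4c + 11, LT = ab.
h_2 = -4c + 4, LT = c.

The S-polynomials (S(h_1,h_2)) all reduce to 0 modulo the current basis, so we have a Gröbner basis.
Inter-reduce: drop elements whose leading term is divisible by another's, tail-reduce, and make monic.
Reduced Gröbner basis: {ab + 3/14a + 8/7b + 8/7, c - 1}.

These coincide, so the ideals are equal.

Yes, the ideals are equal.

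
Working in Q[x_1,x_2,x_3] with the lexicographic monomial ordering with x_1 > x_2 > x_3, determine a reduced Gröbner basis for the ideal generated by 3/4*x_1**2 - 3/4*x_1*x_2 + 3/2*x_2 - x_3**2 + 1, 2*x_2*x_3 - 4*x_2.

f_1 = 3/4*x_1**2 - 3/4*x_1*x_2 + 3/2*x_2 - x_3**2 + 1, LT = x_1**2.
f_2 = 2*x_2*x_3 - 4*x_2, LT = x_2*x_3.

The S-polynomials (S(f_1,f_2)) all reduce to 0 modulo the current basis, so we have a Gröbner basis.

G = {x_1**2 - x_1*x_2 + 2*x_2 - 4/3*x_3**2 + 4/3, x_2*x_3 - 2*x_2}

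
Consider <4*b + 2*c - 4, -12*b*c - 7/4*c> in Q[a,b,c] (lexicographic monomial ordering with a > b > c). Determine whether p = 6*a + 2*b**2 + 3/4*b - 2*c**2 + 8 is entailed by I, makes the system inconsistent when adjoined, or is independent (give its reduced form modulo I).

6*a + 2*b**2 + 3/4*b - 2*c**2 + 8 is independent of I; its normal form modulo I is 6*a - 93/16*c + 43/4.

First compute the reduced Gröbner basis of I by Buchberger's algorithm.
f_1 = 4*b + 2*c - 4, LT = b.
f_2 = -12*b*c - 7/4*c, LT = b*c.

S(f_1,f_2): lcm = b*c. S = 1/2*c**2 - 55/48*c.
  leading term c**2: no divisor's leading term divides it; move 1/2*c**2 to the remainder.
  leading term c: no divisor's leading term divides it; move -55/48*c to the remainder.
  remainder 1/2*c**2 - 55/48*c ≠ 0; add h_3 = 1/2*c**2 - 55/48*c to the basis.

The other S-polynomials (S(f_1,h_3), S(f_2,h_3)) all reduce to 0 modulo the current basis, so we have a Gröbner basis.
Inter-reduce: drop elements whose leading term is divisible by another's, tail-reduce, and make monic.
Reduced Gröbner basis: {b + 1/2*c - 1, c**2 - 55/24*c}.
Label its elements g_1 = b + 1/2*c - 1, g_2 = c**2 - 55/24*c.

Reduce p = 6*a + 2*b**2 + 3/4*b - 2*c**2 + 8 modulo G:
  leading term a: no divisor's leading term divides it; move 6*a to the remainder.
  leading term b**2: subtract (2*b)·g_1 from 2*b**2 + 3/4*b - 2*c**2 + 8 → -b*c + 11/4*b - 2*c**2 + 8
  leading term b*c: subtract (-c)·g_1 from -b*c + 11/4*b - 2*c**2 + 8 → 11/4*b - 3/2*c**2 - c + 8
  leading term b: subtract (11/4)·g_1 from 11/4*b - 3/2*c**2 - c + 8 → -3/2*c**2 - 19/8*c + 43/4
  leading term c**2: subtract (-3/2)·g_2 from -3/2*c**2 - 19/8*c + 43/4 → -93/16*c + 43/4
  leading term c: no divisor's leading term divides it; move -93/16*c to the remainder.
  leading term 1: no divisor's leading term divides it; move 43/4 to the remainder.
  normal form = 6*a - 93/16*c + 43/4.
The normal form is nonzero, so p ∉ I. Since p minus its normal form lies in I, I + (p) = I + (r) where r = 6*a - 93/16*c + 43/4; decide whether this ideal is the whole ring.
Run Buchberger on G together with r (pairs among the g_i already reduce to 0 since G is a Gröbner basis):
g_1 = b + 1/2*c - 1, LT = b.
g_2 = c**2 - 55/24*c, LT = c**2.
r = 6*a - 93/16*c + 43/4, LT = a.

The S-polynomials (S(g_1,g_2), S(g_1,r), S(g_2,r)) all reduce to 0 modulo the current basis, so we have a Gröbner basis.
Inter-reduce: drop elements whose leading term is divisible by another's, tail-reduce, and make monic.
Reduced Gröbner basis: {a - 31/32*c + 43/24, b + 1/2*c - 1, c**2 - 55/24*c}.
The reduced Gröbner basis of I + (p) is {a - 31/32*c + 43/24, b + 1/2*c - 1, c**2 - 55/24*c} ≠ {1}, a proper ideal, so the enlarged system stays consistent: p is independent of I, with normal form 6*a - 93/16*c + 43/4.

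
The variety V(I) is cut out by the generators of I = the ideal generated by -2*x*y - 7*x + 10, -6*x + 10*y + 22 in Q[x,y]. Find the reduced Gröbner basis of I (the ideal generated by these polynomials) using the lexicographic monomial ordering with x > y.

This is the nonlinear analogue of row-reducing a linear system.

f_1 = -2*x*y - 7*x + 10, LT = x*y.
f_2 = -6*x + 10*y + 22, LT = x.

S(f_1,f_2): lcm = x*y. S = 7/2*x + 5/3*y**2 + 11/3*y - 5.
  leading term x: subtract (-7/12)·f_2 from 7/2*x + 5/3*y**2 + 11/3*y - 5 → 5/3*y**2 + 19/2*y + 47/6
  leading term y**2: no divisor's leading term divides it; move 5/3*y**2 to the remainder.
  leading term y: no divisor's leading term divides it; move 19/2*y to the remainder.
  leading term 1: no divisor's leading term divides it; move 47/6 to the remainder.
  remainder 5/3*y**2 + 19/2*y + 47/6 ≠ 0; add g_3 = 5/3*y**2 + 19/2*y + 47/6 to the basis.

The other S-polynomials (S(f_1,g_3), S(f_2,g_3)) all reduce to 0 modulo the current basis, so we have a Gröbner basis.
Inter-reduce: drop elements whose leading term is divisible by another's, tail-reduce, and make monic.

G = {x - 5/3*y - 11/3, y**2 + 57/10*y + 47/10}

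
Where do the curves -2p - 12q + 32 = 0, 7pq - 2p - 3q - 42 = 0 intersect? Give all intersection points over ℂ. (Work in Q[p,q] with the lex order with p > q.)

Compute a lex Gröbner basis by Buchberger's algorithm.
f_1 = -2p - 12q + 32, LT = p.
f_2 = 7pq - 2p - 3q - 42, LT = pq.

S(f_1,f_2): lcm = pq. S = 2/7p + 6q^2 - 109/7q + 6.
  reduce S modulo (f_1, f_2):
  remainder 6q^2 - 121/7q + 74/7 ≠ 0; add h_3 = 6q^2 - 121/7q + 74/7 to the basis.

The other S-polynomials (S(f_1,h_3), S(f_2,h_3)) all reduce to 0 modulo the current basis, so we have a Gröbner basis.
Inter-reduce: drop elements whose leading term is divisible by another's, tail-reduce, and make monic.
Reduced Gröbner basis: {p + 6q - 16, q^2 - 121/42q + 37/21}.

From the last basis element, q^2 - 121/42q + 37/21 = 0, so q takes values in {37/42, 2}. Each choice, substituted upward through the basis, yields the corresponding point(s) of the solution set.
  q = 37/42: the earlier basis element becomes p - 75/7 = 0, giving p = 75/7 — point (75/7, 37/42).
  q = 2: the earlier basis element becomes p - 4 = 0, giving p = 4 — point (4, 2).

{(75/7, 37/42), (4, 2)}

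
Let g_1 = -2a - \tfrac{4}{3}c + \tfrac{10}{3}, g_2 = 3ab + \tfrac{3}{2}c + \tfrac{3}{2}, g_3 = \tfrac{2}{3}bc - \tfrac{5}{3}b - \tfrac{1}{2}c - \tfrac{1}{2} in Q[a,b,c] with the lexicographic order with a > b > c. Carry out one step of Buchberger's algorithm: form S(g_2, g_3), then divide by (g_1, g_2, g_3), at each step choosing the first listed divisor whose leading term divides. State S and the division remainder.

lcm(LM(g_2), LM(g_3)) = abc.
S = (lcm/LT(g_2))·g_2 − (lcm/LT(g_3))·g_3 = \tfrac{5}{2}ab + \tfrac{3}{4}ac + \tfrac{3}{4}a + \tfrac{1}{2}c^{2} + \tfrac{1}{2}c.
Reduce S modulo (g_1, g_2, g_3) in that order:
  leading term ab: subtract (-\tfrac{5}{4}b)·g_1 from \tfrac{5}{2}ab + \tfrac{3}{4}ac + \tfrac{3}{4}a + \tfrac{1}{2}c^{2} + \tfrac{1}{2}c → \tfrac{3}{4}ac + \tfrac{3}{4}a - \tfrac{5}{3}bc + \tfrac{25}{6}b + \tfrac{1}{2}c^{2} + \tfrac{1}{2}c
  leading term ac: subtract (-\tfrac{3}{8}c)·g_1 from \tfrac{3}{4}ac + \tfrac{3}{4}a - \tfrac{5}{3}bc + \tfrac{25}{6}b + \tfrac{1}{2}c^{2} + \tfrac{1}{2}c → \tfrac{3}{4}a - \tfrac{5}{3}bc + \tfrac{25}{6}b + \tfrac{7}{4}c
  leading term a: subtract (-\tfrac{3}{8})·g_1 from \tfrac{3}{4}a - \tfrac{5}{3}bc + \tfrac{25}{6}b + \tfrac{7}{4}c → -\tfrac{5}{3}bc + \tfrac{25}{6}b + \tfrac{5}{4}c + \tfrac{5}{4}
  leading term bc: subtract (-\tfrac{5}{2})·g_3 from -\tfrac{5}{3}bc + \tfrac{25}{6}b + \tfrac{5}{4}c + \tfrac{5}{4} → 0
The remainder is 0, so this S-polynomial contributes no new basis element.
This is the inner loop of Buchberger's algorithm — each nonzero remainder becomes a new basis element.

S(g_2, g_3) = \tfrac{5}{2}ab + \tfrac{3}{4}ac + \tfrac{3}{4}a + \tfrac{1}{2}c^{2} + \tfrac{1}{2}c; remainder on division = 0.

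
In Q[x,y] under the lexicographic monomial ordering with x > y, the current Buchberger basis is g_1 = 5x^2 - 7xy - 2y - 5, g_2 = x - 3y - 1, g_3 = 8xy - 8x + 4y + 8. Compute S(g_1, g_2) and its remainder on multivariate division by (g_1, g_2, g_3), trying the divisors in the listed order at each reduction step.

lcm(LM(g_1), LM(g_2)) = x^2.
S = (lcm/LT(g_1))·g_1 − (lcm/LT(g_2))·g_2 = 8/5xy + x - 2/5y - 1.
Reduce S modulo (g_1, g_2, g_3) in that order:
  leading term xy: subtract (8/5y)·g_2 from 8/5xy + x - 2/5y - 1 → x + 24/5y^2 + 6/5y - 1
  leading term x: subtract (1)·g_2 from x + 24/5y^2 + 6/5y - 1 → 24/5y^2 + 21/5y
  leading term y^2: no divisor's leading term divides it; move 24/5y^2 to the remainder.
  leading term y: no divisor's leading term divides it; move 21/5y to the remainder.
The remainder 24/5y^2 + 21/5y is nonzero, so it would be added as the next basis element.
This is the inner loop of Buchberger's algorithm — each nonzero remainder becomes a new basis element.

S(g_1, g_2) = 8/5xy + x - 2/5y - 1; remainder on division = 24/5y^2 + 21/5y.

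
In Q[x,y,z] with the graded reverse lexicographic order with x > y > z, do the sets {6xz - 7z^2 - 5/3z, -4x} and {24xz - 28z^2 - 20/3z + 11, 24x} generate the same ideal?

Two ideals are equal iff their reduced Gröbner bases coincide (the reduced basis is unique for a fixed ordering).
Buchberger on the first generating set:
f_1 = 6xz - 7z^2 - 5/3z, LT = xz.
f_2 = -4x, LT = x.

S(f_1,f_2): lcm = xz. S = -7/6z^2 - 5/18z.
  leading term z^2: no divisor's leading term divides it; move -7/6z^2 to the remainder.
  leading term z: no divisor's leading term divides it; move -5/18z to the remainder.
  remainder -7/6z^2 - 5/18z ≠ 0; add g_3 = -7/6z^2 - 5/18z to the basis.

S(f_1,g_3): lcm = xz^2. S = -7/6z^3 - 5/21xz - 5/18z^2.
  leading term z^3: subtract (z)·g_3 from -7/6z^3 - 5/21xz - 5/18z^2 → -5/21xz
  leading term xz: subtract (-5/126)·f_1 from -5/21xz → -5/18z^2 - 25/378z
  leading term z^2: subtract (5/21)·g_3 from -5/18z^2 - 25/378z → 0
  remainder 0.

S(f_2,g_3): leading monomials are coprime, so the S-polynomial reduces to 0 (Buchberger's first criterion).
Every S-polynomial of the final basis reduces to 0, so we have a Gröbner basis.
Inter-reduce: drop elements whose leading term is divisible by another's, tail-reduce, and make monic.
Reduced Gröbner basis: {z^2 + 5/21z, x}.

Buchberger on the second generating set:
h_1 = 24xz - 28z^2 - 20/3z + 11, LT = xz.
h_2 = 24x, LT = x.

S(h_1,h_2): lcm = xz. S = -7/6z^2 - 5/18z + 11/24.
  leading term z^2: no divisor's leading term divides it; move -7/6z^2 to the remainder.
  leading term z: no divisor's leading term divides it; move -5/18z to the remainder.
  leading term 1: no divisor's leading term divides it; move 11/24 to the remainder.
  remainder -7/6z^2 - 5/18z + 11/24 ≠ 0; add k_3 = -7/6z^2 - 5/18z + 11/24 to the basis.

S(h_1,k_3): lcm = xz^2. S = -7/6z^3 - 5/21xz - 5/18z^2 + 11/28x + 11/24z.
  leading term z^3: subtract (z)·k_3 from -7/6z^3 - 5/21xz - 5/18z^2 + 11/28x + 11/24z → -5/21xz + 11/28x
  leading term xz: subtract (-5/504)·h_1 from -5/21xz + 11/28x → -5/18z^2 + 11/28x - 25/378z + 55/504
  leading term z^2: subtract (5/21)·k_3 from -5/18z^2 + 11/28x - 25/378z + 55/504 → 11/28x
  leading term x: subtract (11/672)·h_2 from 11/28x → 0
  remainder 0.

S(h_2,k_3): leading monomials are coprime, so the S-polynomial reduces to 0 (Buchberger's first criterion).
Every S-polynomial of the final basis reduces to 0, so we have a Gröbner basis.
Inter-reduce: drop elements whose leading term is divisible by another's, tail-reduce, and make monic.
Reduced Gröbner basis: {z^2 + 5/21z - 11/28, x}.

Since the reduced bases disagree, the two ideals are not the same.

No, the ideals differ.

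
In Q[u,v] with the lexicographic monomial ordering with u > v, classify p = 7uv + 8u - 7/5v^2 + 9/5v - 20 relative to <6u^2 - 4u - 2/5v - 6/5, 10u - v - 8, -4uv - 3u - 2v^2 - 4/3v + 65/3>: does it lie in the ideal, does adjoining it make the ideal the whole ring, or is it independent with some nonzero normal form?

First compute the reduced Gröbner basis of I by Buchberger's algorithm.
f_1 = 6u^2 - 4u - 2/5v - 6/5, LT = u^2.
f_2 = 10u - v - 8, LT = u.
f_3 = -4uv - 3u - 2v^2 - 4/3v + 65/3, LT = uv.

S(f_1,f_2): lcm = u^2. S = 1/10uv + 2/15u - 1/15v - 1/5.
  reduce S modulo (f_1, f_2, f_3):
  remainder 1/100v^2 + 2/75v - 7/75 ≠ 0; add h_4 = 1/100v^2 + 2/75v - 7/75 to the basis.

S(f_1,f_3): lcm = u^2v. S = -3/4u^2 - 1/2uv^2 - uv + 65/12u - 1/15v^2 - 1/5v.
  reduce S modulo (f_1, f_2, f_3, h_4):
  remainder 47/360v - 47/180 ≠ 0; add h_5 = 47/360v - 47/180 to the basis.

The other S-polynomials (S(f_2,f_3), S(f_1,h_4), S(f_2,h_4), S(f_3,h_4), S(f_1,h_5), S(f_2,h_5), S(f_3,h_5), S(h_4,h_5)) all reduce to 0 modulo the current basis, so we have a Gröbner basis.
Inter-reduce: drop elements whose leading term is divisible by another's, tail-reduce, and make monic.
Reduced Gröbner basis: {u - 1, v - 2}.
Label its elements g_1 = u - 1, g_2 = v - 2.

Reduce p = 7uv + 8u - 7/5v^2 + 9/5v - 20 modulo G:
  leading term uv: subtract (7v)·g_1 from 7uv + 8u - 7/5v^2 + 9/5v - 20 → 8u - 7/5v^2 + 44/5v - 20
  leading term u: subtract (8)·g_1 from 8u - 7/5v^2 + 44/5v - 20 → -7/5v^2 + 44/5v - 12
  leading term v^2: subtract (-7/5v)·g_2 from -7/5v^2 + 44/5v - 12 → 6v - 12
  leading term v: subtract (6)·g_2 from 6v - 12 → 0
  normal form = 0.
Since the normal form is 0, p ∈ I.

The remainder on division by a Gröbner basis is unique — it is the normal form.

7uv + 8u - 7/5v^2 + 9/5v - 20 lies in I (it reduces to 0).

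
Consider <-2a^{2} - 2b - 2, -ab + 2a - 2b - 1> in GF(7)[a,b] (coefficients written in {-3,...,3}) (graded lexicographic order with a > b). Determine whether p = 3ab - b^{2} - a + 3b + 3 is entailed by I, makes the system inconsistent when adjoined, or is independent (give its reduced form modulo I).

First compute the reduced Gröbner basis of I by Buchberger's algorithm.
f_1 = -2a^{2} - 2b - 2, LT = a^{2}.
f_2 = -ab + 2a - 2b - 1, LT = ab.

S(f_1,f_2): lcm = a^{2}b. S = 2a^{2} - 2ab + b^{2} - a + b.
  leading term a^{2}: subtract (-1)·f_1 from 2a^{2} - 2ab + b^{2} - a + b → -2ab + b^{2} - a - b - 2
  leading term ab: subtract (2)·f_2 from -2ab + b^{2} - a - b - 2 → b^{2} + 2a + 3b
  leading term b^{2}: no divisor's leading term divides it; move b^{2} to the remainder.
  leading term a: no divisor's leading term divides it; move 2a to the remainder.
  leading term b: no divisor's leading term divides it; move 3b to the remainder.
  remainder b^{2} + 2a + 3b ≠ 0; add h_3 = b^{2} + 2a + 3b to the basis.

The other S-polynomials (S(f_1,h_3), S(f_2,h_3)) all reduce to 0 modulo the current basis, so we have a Gröbner basis.
Inter-reduce: drop elements whose leading term is divisible by another's, tail-reduce, and make monic.
Reduced Gröbner basis: {a^{2} + b + 1, ab - 2a + 2b + 1, b^{2} + 2a + 3b}.
Label its elements g_1 = a^{2} + b + 1, g_2 = ab - 2a + 2b + 1, g_3 = b^{2} + 2a + 3b.

Reduce p = 3ab - b^{2} - a + 3b + 3 modulo G:
  leading term ab: subtract (3)·g_2 from 3ab - b^{2} - a + 3b + 3 → -b^{2} - 2a - 3b
  leading term b^{2}: subtract (-1)·g_3 from -b^{2} - 2a - 3b → 0
  normal form = 0.
Since the normal form is 0, p ∈ I.

3ab - b^{2} - a + 3b + 3 lies in I (it reduces to 0).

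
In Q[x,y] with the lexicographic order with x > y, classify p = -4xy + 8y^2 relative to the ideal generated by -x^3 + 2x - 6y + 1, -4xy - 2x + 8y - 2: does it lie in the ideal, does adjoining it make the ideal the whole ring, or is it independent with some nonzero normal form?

-4xy + 8y^2 is independent of I; its normal form modulo I is -16/3y^3 + 4/3y.

First compute the reduced Gröbner basis of I by Buchberger's algorithm.
f_1 = -x^3 + 2x - 6y + 1, LT = x^3.
f_2 = -4xy - 2x + 8y - 2, LT = xy.

S(f_1,f_2): lcm = x^3y. S = -1/2x^3 + 2x^2y - 1/2x^2 - 2xy + 6y^2 - y.
  reduce S modulo (f_1, f_2):
  remainder -3/2x^2 - 3x + 6y^2 + 6y - 3/2 ≠ 0; add h_3 = -3/2x^2 - 3x + 6y^2 + 6y - 3/2 to the basis.

S(f_2,h_3): lcm = x^2y. S = 1/2x^2 - 4xy + 1/2x + 4y^3 + 4y^2 - y.
  reduce S modulo (f_1, f_2, h_3):
  remainder 3/2x + 4y^3 + 6y^2 - 7y + 3/2 ≠ 0; add h_4 = 3/2x + 4y^3 + 6y^2 - 7y + 3/2 to the basis.

S(f_2,h_4): lcm = xy. S = 1/2x - 8/3y^4 - 4y^3 + 14/3y^2 - 3y + 1/2.
  reduce S modulo (f_1, f_2, h_3, h_4):
  remainder -8/3y^4 - 16/3y^3 + 8/3y^2 - 2/3y ≠ 0; add h_5 = -8/3y^4 - 16/3y^3 + 8/3y^2 - 2/3y to the basis.

The other S-polynomials (S(f_1,h_3), S(f_1,h_4), S(h_3,h_4), S(f_1,h_5), S(f_2,h_5), S(h_3,h_5), S(h_4,h_5)) all reduce to 0 modulo the current basis, so we have a Gröbner basis.
Inter-reduce: drop elements whose leading term is divisible by another's, tail-reduce, and make monic.
Reduced Gröbner basis: {x + 8/3y^3 + 4y^2 - 14/3y + 1, y^4 + 2y^3 - y^2 + 1/4y}.
Label its elements g_1 = x + 8/3y^3 + 4y^2 - 14/3y + 1, g_2 = y^4 + 2y^3 - y^2 + 1/4y.

Reduce p = -4xy + 8y^2 modulo G:
  leading term xy: subtract (-4y)·g_1 from -4xy + 8y^2 → 32/3y^4 + 16y^3 - 32/3y^2 + 4y
  leading term y^4: subtract (32/3)·g_2 from 32/3y^4 + 16y^3 - 32/3y^2 + 4y → -16/3y^3 + 4/3y
  leading term y^3: no divisor's leading term divides it; move -16/3y^3 to the remainder.
  leading term y: no divisor's leading term divides it; move 4/3y to the remainder.
  normal form = -16/3y^3 + 4/3y.
The normal form is nonzero, so p ∉ I. Since p minus its normal form lies in I, I + (p) = I + (r) where r = -16/3y^3 + 4/3y; decide whether this ideal is the whole ring.
Run Buchberger on G together with r (pairs among the g_i already reduce to 0 since G is a Gröbner basis):
g_1 = x + 8/3y^3 + 4y^2 - 14/3y + 1, LT = x.
g_2 = y^4 + 2y^3 - y^2 + 1/4y, LT = y^4.
r = -16/3y^3 + 4/3y, LT = y^3.

S(g_2,r): lcm = y^4. S = 2y^3 - 3/4y^2 + 1/4y.
  reduce S modulo (g_1, g_2, r):
  remainder -3/4y^2 + 3/4y ≠ 0; add m_4 = -3/4y^2 + 3/4y to the basis.

S(r,m_4): lcm = y^3. S = y^2 - 1/4y.
  reduce S modulo (g_1, g_2, r, m_4):
  remainder 3/4y ≠ 0; add m_5 = 3/4y to the basis.

The other S-polynomials (S(g_1,g_2), S(g_1,r), S(g_1,m_4), S(g_2,m_4), S(g_1,m_5), S(g_2,m_5), S(r,m_5), S(m_4,m_5)) all reduce to 0 modulo the current basis, so we have a Gröbner basis.
Inter-reduce: drop elements whose leading term is divisible by another's, tail-reduce, and make monic.
Reduced Gröbner basis: {x + 1, y}.
The reduced Gröbner basis of I + (p) is {x + 1, y} ≠ {1}, a proper ideal, so the enlarged system stays consistent: p is independent of I, with normal form -16/3y^3 + 4/3y.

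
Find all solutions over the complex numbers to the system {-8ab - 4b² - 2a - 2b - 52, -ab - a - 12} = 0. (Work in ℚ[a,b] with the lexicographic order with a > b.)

{(-4, 2), (-sqrt(105)/2 - 3/2, -7/4 + sqrt(105)/4), (-3/2 + sqrt(105)/2, -sqrt(105)/4 - 7/4)}

Compute a lex Gröbner basis by Buchberger's algorithm.
f_1 = -8ab - 2a - 4b² - 2b - 52, LT = ab.
f_2 = -ab - a - 12, LT = ab.

S(f_1,f_2): lcm = ab. S = -¾a + ½b² + ¼b - 11/2.
  leading term a: no divisor's leading term divides it; move -¾a to the remainder.
  leading term b²: no divisor's leading term divides it; move ½b² to the remainder.
  leading term b: no divisor's leading term divides it; move ¼b to the remainder.
  leading term 1: no divisor's leading term divides it; move -11/2 to the remainder.
  remainder -¾a + ½b² + ¼b - 11/2 ≠ 0; add h_3 = -¾a + ½b² + ¼b - 11/2 to the basis.

S(f_1,h_3): lcm = ab. S = ¼a + ⅔b³ + ⅚b² - 85/12b + 13/2.
  leading term a: subtract (-⅓)·h_3 from ¼a + ⅔b³ + ⅚b² - 85/12b + 13/2 → ⅔b³ + b² - 7b + 14/3
  leading term b³: no divisor's leading term divides it; move ⅔b³ to the remainder.
  leading term b²: no divisor's leading term divides it; move b² to the remainder.
  leading term b: no divisor's leading term divides it; move -7b to the remainder.
  leading term 1: no divisor's leading term divides it; move 14/3 to the remainder.
  remainder ⅔b³ + b² - 7b + 14/3 ≠ 0; add h_4 = ⅔b³ + b² - 7b + 14/3 to the basis.

S(f_2,h_3): lcm = ab. S = a + ⅔b³ + ⅓b² - 22/3b + 12.
  leading term a: subtract (-4/3)·h_3 from a + ⅔b³ + ⅓b² - 22/3b + 12 → ⅔b³ + b² - 7b + 14/3
  leading term b³: subtract (1)·h_4 from ⅔b³ + b² - 7b + 14/3 → 0
  remainder 0.

S(f_1,h_4): lcm = ab³. S = -5/4ab² + 21/2ab - 7a + ½b⁴ + ¼b³ + 13/2b².
  leading term ab²: subtract (5/32b)·f_1 from -5/4ab² + 21/2ab - 7a + ½b⁴ + ¼b³ + 13/2b² → 173/16ab - 7a + ½b⁴ + ⅞b³ + 109/16b² + 65/8b
  leading term ab: subtract (-173/128)·f_1 from 173/16ab - 7a + ½b⁴ + ⅞b³ + 109/16b² + 65/8b → -621/64a + ½b⁴ + ⅞b³ + 45/32b² + 347/64b - 2249/32
  leading term a: subtract (207/16)·h_3 from -621/64a + ½b⁴ + ⅞b³ + 45/32b² + 347/64b - 2249/32 → ½b⁴ + ⅞b³ - 81/16b² + 35/16b + ⅞
  leading term b⁴: subtract (¾b)·h_4 from ½b⁴ + ⅞b³ - 81/16b² + 35/16b + ⅞ → ⅛b³ + 3/16b² - 21/16b + ⅞
  leading term b³: subtract (3/16)·h_4 from ⅛b³ + 3/16b² - 21/16b + ⅞ → 0
  remainder 0.

S(f_2,h_4): lcm = ab³. S = -½ab² + 21/2ab - 7a + 12b².
  leading term ab²: subtract (1/16b)·f_1 from -½ab² + 21/2ab - 7a + 12b² → 85/8ab - 7a + ¼b³ + 97/8b² + 13/4b
  leading term ab: subtract (-85/64)·f_1 from 85/8ab - 7a + ¼b³ + 97/8b² + 13/4b → -309/32a + ¼b³ + 109/16b² + 19/32b - 1105/16
  leading term a: subtract (103/8)·h_3 from -309/32a + ¼b³ + 109/16b² + 19/32b - 1105/16 → ¼b³ + ⅜b² - 21/8b + 7/4
  leading term b³: subtract (⅜)·h_4 from ¼b³ + ⅜b² - 21/8b + 7/4 → 0
  remainder 0.

S(h_3,h_4): leading monomials are coprime, so the S-polynomial reduces to 0 (Buchberger's first criterion).
Every S-polynomial of the final basis reduces to 0, so we have a Gröbner basis.
Inter-reduce: drop elements whose leading term is divisible by another's, tail-reduce, and make monic.
Reduced Gröbner basis: {a - ⅔b² - ⅓b + 22/3, b³ + 3/2b² - 21/2b + 7}.

Elimination: the polynomial b³ + 3/2b² - 21/2b + 7 lies in the elimination ideal for b, so b ∈ {2, -7/4 + sqrt(105)/4, -sqrt(105)/4 - 7/4}. For each such b, the remaining basis elements (now univariate) give the rest of the solution.
  b = 2: the earlier basis element becomes a + 4 = 0, giving a = -4 — point (-4, 2).
  b = -7/4 + sqrt(105)/4: the earlier basis element becomes a + 3/2 + sqrt(105)/2 = 0, giving a = -sqrt(105)/2 - 3/2 — point (-sqrt(105)/2 - 3/2, -7/4 + sqrt(105)/4).
  b = -sqrt(105)/4 - 7/4: the earlier basis element becomes a - sqrt(105)/2 + 3/2 = 0, giving a = -3/2 + sqrt(105)/2 — point (-3/2 + sqrt(105)/2, -sqrt(105)/4 - 7/4).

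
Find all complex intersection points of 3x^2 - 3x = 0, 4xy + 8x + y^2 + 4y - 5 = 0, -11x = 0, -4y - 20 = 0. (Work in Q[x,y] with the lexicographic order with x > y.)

{(0, -5)}

Compute a lex Gröbner basis by Buchberger's algorithm.
f_1 = 3x^2 - 3x, LT = x^2.
f_2 = 4xy + 8x + y^2 + 4y - 5, LT = xy.
f_3 = -11x, LT = x.
f_4 = -4y - 20, LT = y.

The S-polynomials (S(f_1,f_2), S(f_1,f_3), S(f_1,f_4), S(f_2,f_3), S(f_2,f_4), S(f_3,f_4)) all reduce to 0 modulo the current basis, so we have a Gröbner basis.
Inter-reduce: drop elements whose leading term is divisible by another's, tail-reduce, and make monic.
Reduced Gröbner basis: {x, y + 5}.

Elimination: the polynomial y + 5 lies in the elimination ideal for y, so y ∈ {-5}. For each such y, the remaining basis elements (now univariate) give the rest of the solution.
  y = -5: the earlier basis element becomes x = 0, giving x = 0 — point (0, -5).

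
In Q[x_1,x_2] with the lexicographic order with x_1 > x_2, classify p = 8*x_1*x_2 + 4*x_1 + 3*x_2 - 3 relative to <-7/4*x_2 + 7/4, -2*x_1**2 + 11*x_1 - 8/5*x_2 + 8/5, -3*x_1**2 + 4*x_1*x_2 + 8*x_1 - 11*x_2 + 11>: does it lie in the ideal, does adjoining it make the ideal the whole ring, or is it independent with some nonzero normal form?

First compute the reduced Gröbner basis of I by Buchberger's algorithm.
f_1 = -7/4*x_2 + 7/4, LT = x_2.
f_2 = -2*x_1**2 + 11*x_1 - 8/5*x_2 + 8/5, LT = x_1**2.
f_3 = -3*x_1**2 + 4*x_1*x_2 + 8*x_1 - 11*x_2 + 11, LT = x_1**2.

S(f_2,f_3): lcm = x_1**2. S = 4/3*x_1*x_2 - 17/6*x_1 - 43/15*x_2 + 43/15.
  leading term x_1*x_2: subtract (-16/21*x_1)·f_1 from 4/3*x_1*x_2 - 17/6*x_1 - 43/15*x_2 + 43/15 → -3/2*x_1 - 43/15*x_2 + 43/15
  leading term x_1: no divisor's leading term divides it; move -3/2*x_1 to the remainder.
  leading term x_2: subtract (172/105)·f_1 from -43/15*x_2 + 43/15 → 0
  remainder -3/2*x_1 ≠ 0; add h_4 = -3/2*x_1 to the basis.

The other S-polynomials (S(f_1,f_2), S(f_1,f_3), S(f_1,h_4), S(f_2,h_4), S(f_3,h_4)) all reduce to 0 modulo the current basis, so we have a Gröbner basis.
Inter-reduce: drop elements whose leading term is divisible by another's, tail-reduce, and make monic.
Reduced Gröbner basis: {x_1, x_2 - 1}.
Label its elements g_1 = x_1, g_2 = x_2 - 1.

Reduce p = 8*x_1*x_2 + 4*x_1 + 3*x_2 - 3 modulo G:
  leading term x_1*x_2: subtract (8*x_2)·g_1 from 8*x_1*x_2 + 4*x_1 + 3*x_2 - 3 → 4*x_1 + 3*x_2 - 3
  leading term x_1: subtract (4)·g_1 from 4*x_1 + 3*x_2 - 3 → 3*x_2 - 3
  leading term x_2: subtract (3)·g_2 from 3*x_2 - 3 → 0
  normal form = 0.
Since the normal form is 0, p ∈ I.

8*x_1*x_2 + 4*x_1 + 3*x_2 - 3 lies in I (it reduces to 0).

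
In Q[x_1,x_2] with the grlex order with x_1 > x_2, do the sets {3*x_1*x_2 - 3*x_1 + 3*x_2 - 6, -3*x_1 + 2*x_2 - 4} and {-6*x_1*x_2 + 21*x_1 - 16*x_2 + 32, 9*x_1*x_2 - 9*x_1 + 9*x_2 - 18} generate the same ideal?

Yes, the ideals are equal.

Since reduced Gröbner bases are canonical representatives of ideals under a given ordering, it suffices to compute and compare them.
Buchberger on the first generating set:
f_1 = 3*x_1*x_2 - 3*x_1 + 3*x_2 - 6, LT = x_1*x_2.
f_2 = -3*x_1 + 2*x_2 - 4, LT = x_1.

S(f_1,f_2): lcm = x_1*x_2. S = 2/3*x_2**2 - x_1 - 1/3*x_2 - 2.
  leading term x_2**2: no divisor's leading term divides it; move 2/3*x_2**2 to the remainder.
  leading term x_1: subtract (1/3)·f_2 from -x_1 - 1/3*x_2 - 2 → -x_2 - 2/3
  leading term x_2: no divisor's leading term divides it; move -x_2 to the remainder.
  leading term 1: no divisor's leading term divides it; move -2/3 to the remainder.
  remainder 2/3*x_2**2 - x_2 - 2/3 ≠ 0; add g_3 = 2/3*x_2**2 - x_2 - 2/3 to the basis.

The other S-polynomials (S(f_1,g_3), S(f_2,g_3)) all reduce to 0 modulo the current basis, so we have a Gröbner basis.
Inter-reduce: drop elements whose leading term is divisible by another's, tail-reduce, and make monic.
Reduced Gröbner basis: {x_2**2 - 3/2*x_2 - 1, x_1 - 2/3*x_2 + 4/3}.

Buchberger on the second generating set:
h_1 = -6*x_1*x_2 + 21*x_1 - 16*x_2 + 32, LT = x_1*x_2.
h_2 = 9*x_1*x_2 - 9*x_1 + 9*x_2 - 18, LT = x_1*x_2.

S(h_1,h_2): lcm = x_1*x_2. S = -5/2*x_1 + 5/3*x_2 - 10/3.
  leading term x_1: no divisor's leading term divides it; move -5/2*x_1 to the remainder.
  leading term x_2: no divisor's leading term divides it; move 5/3*x_2 to the remainder.
  leading term 1: no divisor's leading term divides it; move -10/3 to the remainder.
  remainder -5/2*x_1 + 5/3*x_2 - 10/3 ≠ 0; add k_3 = -5/2*x_1 + 5/3*x_2 - 10/3 to the basis.

S(h_1,k_3): lcm = x_1*x_2. S = 2/3*x_2**2 - 7/2*x_1 + 4/3*x_2 - 16/3.
  leading term x_2**2: no divisor's leading term divides it; move 2/3*x_2**2 to the remainder.
  leading term x_1: subtract (7/5)·k_3 from -7/2*x_1 + 4/3*x_2 - 16/3 → -x_2 - 2/3
  leading term x_2: no divisor's leading term divides it; move -x_2 to the remainder.
  leading term 1: no divisor's leading term divides it; move -2/3 to the remainder.
  remainder 2/3*x_2**2 - x_2 - 2/3 ≠ 0; add k_4 = 2/3*x_2**2 - x_2 - 2/3 to the basis.

The other S-polynomials (S(h_2,k_3), S(h_1,k_4), S(h_2,k_4), S(k_3,k_4)) all reduce to 0 modulo the current basis, so we have a Gröbner basis.
Inter-reduce: drop elements whose leading term is divisible by another's, tail-reduce, and make monic.
Reduced Gröbner basis: {x_2**2 - 3/2*x_2 - 1, x_1 - 2/3*x_2 + 4/3}.

Same reduced basis, so the two generating sets span the same ideal.
The same test decides containment: I ⊆ J iff every generator of I reduces to 0 modulo a Gröbner basis of J.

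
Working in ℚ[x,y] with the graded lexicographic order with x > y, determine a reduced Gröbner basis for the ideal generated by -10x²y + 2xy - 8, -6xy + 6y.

G = {x - 1, y + 1}

The reduced Gröbner basis is the canonical form of the ideal for this ordering.

f_1 = -10x²y + 2xy - 8, LT = x²y.
f_2 = -6xy + 6y, LT = xy.

S(f_1,f_2): lcm = x²y. S = ⅘xy + ⅘.
  leading term xy: subtract (-2/15)·f_2 from ⅘xy + ⅘ → ⅘y + ⅘
  leading term y: no divisor's leading term divides it; move ⅘y to the remainder.
  leading term 1: no divisor's leading term divides it; move ⅘ to the remainder.
  remainder ⅘y + ⅘ ≠ 0; add g_3 = ⅘y + ⅘ to the basis.

S(f_1,g_3): lcm = x²y. S = -x² - ⅕xy + ⅘.
  leading term x²: no divisor's leading term divides it; move -x² to the remainder.
  leading term xy: subtract (1/30)·f_2 from -⅕xy + ⅘ → -⅕y + ⅘
  leading term y: subtract (-¼)·g_3 from -⅕y + ⅘ → 1
  leading term 1: no divisor's leading term divides it; move 1 to the remainder.
  remainder -x² + 1 ≠ 0; add g_4 = -x² + 1 to the basis.

S(f_2,g_3): lcm = xy. S = -x - y.
  leading term x: no divisor's leading term divides it; move -x to the remainder.
  leading term y: subtract (-5/4)·g_3 from -y → 1
  leading term 1: no divisor's leading term divides it; move 1 to the remainder.
  remainder -x + 1 ≠ 0; add g_5 = -x + 1 to the basis.

The other S-polynomials (S(f_1,g_4), S(f_2,g_4), S(g_3,g_4), S(f_1,g_5), S(f_2,g_5), S(g_3,g_5), S(g_4,g_5)) all reduce to 0 modulo the current basis, so we have a Gröbner basis.
Inter-reduce: drop elements whose leading term is divisible by another's, tail-reduce, and make monic.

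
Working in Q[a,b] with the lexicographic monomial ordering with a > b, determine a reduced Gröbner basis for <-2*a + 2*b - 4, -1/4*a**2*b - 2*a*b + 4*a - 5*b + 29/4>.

f_1 = -2*a + 2*b - 4, LT = a.
f_2 = -1/4*a**2*b - 2*a*b + 4*a - 5*b + 29/4, LT = a**2*b.

S(f_1,f_2): lcm = a**2*b. S = -a*b**2 - 6*a*b + 16*a - 20*b + 29.
  reduce S modulo (f_1, f_2):
  remainder -b**3 - 4*b**2 + 8*b - 3 ≠ 0; add g_3 = -b**3 - 4*b**2 + 8*b - 3 to the basis.

The other S-polynomials (S(f_1,g_3), S(f_2,g_3)) all reduce to 0 modulo the current basis, so we have a Gröbner basis.
Inter-reduce: drop elements whose leading term is divisible by another's, tail-reduce, and make monic.

G = {a - b + 2, b**3 + 4*b**2 - 8*b + 3}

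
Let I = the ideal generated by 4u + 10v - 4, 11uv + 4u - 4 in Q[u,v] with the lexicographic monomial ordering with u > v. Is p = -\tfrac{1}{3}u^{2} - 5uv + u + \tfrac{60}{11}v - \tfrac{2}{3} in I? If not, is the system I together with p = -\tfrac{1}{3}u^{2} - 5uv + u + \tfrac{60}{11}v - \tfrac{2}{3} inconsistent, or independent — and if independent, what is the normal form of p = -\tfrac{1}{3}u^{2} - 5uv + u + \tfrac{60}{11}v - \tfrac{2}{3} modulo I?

-\tfrac{1}{3}u^{2} - 5uv + u + \tfrac{60}{11}v - \tfrac{2}{3} lies in I (it reduces to 0).

First compute the reduced Gröbner basis of I by Buchberger's algorithm.
f_1 = 4u + 10v - 4, LT = u.
f_2 = 11uv + 4u - 4, LT = uv.

S(f_1,f_2): lcm = uv. S = -\tfrac{4}{11}u + \tfrac{5}{2}v^{2} - v + \tfrac{4}{11}.
  leading term u: subtract (-\tfrac{1}{11})·f_1 from -\tfrac{4}{11}u + \tfrac{5}{2}v^{2} - v + \tfrac{4}{11} → \tfrac{5}{2}v^{2} - \tfrac{1}{11}v
  leading term v^{2}: no divisor's leading term divides it; move \tfrac{5}{2}v^{2} to the remainder.
  leading term v: no divisor's leading term divides it; move -\tfrac{1}{11}v to the remainder.
  remainder \tfrac{5}{2}v^{2} - \tfrac{1}{11}v ≠ 0; add h_3 = \tfrac{5}{2}v^{2} - \tfrac{1}{11}v to the basis.

The other S-polynomials (S(f_1,h_3), S(f_2,h_3)) all reduce to 0 modulo the current basis, so we have a Gröbner basis.
Inter-reduce: drop elements whose leading term is divisible by another's, tail-reduce, and make monic.
Reduced Gröbner basis: {u + \tfrac{5}{2}v - 1, v^{2} - \tfrac{2}{55}v}.
Label its elements g_1 = u + \tfrac{5}{2}v - 1, g_2 = v^{2} - \tfrac{2}{55}v.

Reduce p = -\tfrac{1}{3}u^{2} - 5uv + u + \tfrac{60}{11}v - \tfrac{2}{3} modulo G:
  leading term u^{2}: subtract (-\tfrac{1}{3}u)·g_1 from -\tfrac{1}{3}u^{2} - 5uv + u + \tfrac{60}{11}v - \tfrac{2}{3} → -\tfrac{25}{6}uv + \tfrac{2}{3}u + \tfrac{60}{11}v - \tfrac{2}{3}
  leading term uv: subtract (-\tfrac{25}{6}v)·g_1 from -\tfrac{25}{6}uv + \tfrac{2}{3}u + \tfrac{60}{11}v - \tfrac{2}{3} → \tfrac{2}{3}u + \tfrac{125}{12}v^{2} + \tfrac{85}{66}v - \tfrac{2}{3}
  leading term u: subtract (\tfrac{2}{3})·g_1 from \tfrac{2}{3}u + \tfrac{125}{12}v^{2} + \tfrac{85}{66}v - \tfrac{2}{3} → \tfrac{125}{12}v^{2} - \tfrac{25}{66}v
  leading term v^{2}: subtract (\tfrac{125}{12})·g_2 from \tfrac{125}{12}v^{2} - \tfrac{25}{66}v → 0
  normal form = 0.
Since the normal form is 0, p ∈ I.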